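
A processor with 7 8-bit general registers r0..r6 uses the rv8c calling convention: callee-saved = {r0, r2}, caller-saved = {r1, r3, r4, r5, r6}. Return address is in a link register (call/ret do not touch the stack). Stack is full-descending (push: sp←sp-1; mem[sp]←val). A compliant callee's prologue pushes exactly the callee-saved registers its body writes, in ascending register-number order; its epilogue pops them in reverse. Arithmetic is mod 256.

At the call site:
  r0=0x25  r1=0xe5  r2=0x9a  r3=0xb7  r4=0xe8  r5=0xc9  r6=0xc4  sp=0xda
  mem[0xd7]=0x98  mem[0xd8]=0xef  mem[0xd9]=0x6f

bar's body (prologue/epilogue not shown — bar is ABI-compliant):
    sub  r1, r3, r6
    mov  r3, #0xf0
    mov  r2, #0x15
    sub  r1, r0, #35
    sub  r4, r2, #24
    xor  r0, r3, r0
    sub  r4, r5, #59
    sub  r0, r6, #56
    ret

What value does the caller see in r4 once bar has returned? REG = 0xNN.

REG = 0x8e

prologue: push r0 → mem[0xd9]=0x25, sp=0xd9
prologue: push r2 → mem[0xd8]=0x9a, sp=0xd8
body[0] sub  r1, r3, r6 → r1=0xf3
body[1] mov  r3, #0xf0 → r3=0xf0
body[2] mov  r2, #0x15 → r2=0x15
body[3] sub  r1, r0, #35 → r1=0x02
body[4] sub  r4, r2, #24 → r4=0xfd
body[5] xor  r0, r3, r0 → r0=0xd5
body[6] sub  r4, r5, #59 → r4=0x8e
body[7] sub  r0, r6, #56 → r0=0x8c
epilogue: pop r2=0x9a, sp=0xd9
epilogue: pop r0=0x25, sp=0xda
r4 is caller-saved → body value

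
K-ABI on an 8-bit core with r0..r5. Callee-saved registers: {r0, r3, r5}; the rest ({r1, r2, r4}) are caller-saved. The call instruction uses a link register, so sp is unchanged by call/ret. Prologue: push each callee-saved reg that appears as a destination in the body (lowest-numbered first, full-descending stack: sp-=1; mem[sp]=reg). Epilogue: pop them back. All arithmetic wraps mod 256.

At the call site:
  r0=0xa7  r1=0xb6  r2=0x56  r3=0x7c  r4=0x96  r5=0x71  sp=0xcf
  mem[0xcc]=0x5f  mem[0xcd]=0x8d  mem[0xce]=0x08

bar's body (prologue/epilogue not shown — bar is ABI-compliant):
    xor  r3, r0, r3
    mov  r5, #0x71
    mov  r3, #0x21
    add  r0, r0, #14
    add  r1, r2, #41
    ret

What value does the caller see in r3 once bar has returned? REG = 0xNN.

prologue: push r0 -> mem[0xce]=0xa7, sp=0xce
prologue: push r3 -> mem[0xcd]=0x7c, sp=0xcd
prologue: push r5 -> mem[0xcc]=0x71, sp=0xcc
body[0] xor  r3, r0, r3 -> r3=0xdb
body[1] mov  r5, #0x71 -> r5=0x71
body[2] mov  r3, #0x21 -> r3=0x21
body[3] add  r0, r0, #14 -> r0=0xb5
body[4] add  r1, r2, #41 -> r1=0x7f
epilogue: pop r5=0x71, sp=0xcd
epilogue: pop r3=0x7c, sp=0xce
epilogue: pop r0=0xa7, sp=0xcf
r3 is callee-saved -> restored

REG = 0x7c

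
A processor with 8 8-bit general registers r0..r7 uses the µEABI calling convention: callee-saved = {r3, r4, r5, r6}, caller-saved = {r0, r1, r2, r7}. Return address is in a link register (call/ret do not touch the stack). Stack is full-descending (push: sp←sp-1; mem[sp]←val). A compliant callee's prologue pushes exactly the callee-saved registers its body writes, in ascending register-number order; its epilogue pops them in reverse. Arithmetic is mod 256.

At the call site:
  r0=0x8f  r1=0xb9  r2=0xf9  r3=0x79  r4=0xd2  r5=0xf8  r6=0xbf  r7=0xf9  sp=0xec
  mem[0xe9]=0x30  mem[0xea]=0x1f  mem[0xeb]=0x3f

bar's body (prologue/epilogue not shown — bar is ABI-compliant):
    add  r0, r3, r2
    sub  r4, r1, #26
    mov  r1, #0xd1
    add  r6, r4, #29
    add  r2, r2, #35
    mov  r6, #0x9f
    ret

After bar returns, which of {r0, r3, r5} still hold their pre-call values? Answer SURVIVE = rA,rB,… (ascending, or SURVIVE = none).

prologue: push r4 -> mem[0xeb]=0xd2, sp=0xeb
prologue: push r6 -> mem[0xea]=0xbf, sp=0xea
body[0] add  r0, r3, r2 -> r0=0x72
body[1] sub  r4, r1, #26 -> r4=0x9f
body[2] mov  r1, #0xd1 -> r1=0xd1
body[3] add  r6, r4, #29 -> r6=0xbc
body[4] add  r2, r2, #35 -> r2=0x1c
body[5] mov  r6, #0x9f -> r6=0x9f
epilogue: pop r6=0xbf, sp=0xeb
epilogue: pop r4=0xd2, sp=0xec
r0: caller-saved, written=True
r3: callee-saved, written=False
r5: callee-saved, written=False

SURVIVE = r3,r5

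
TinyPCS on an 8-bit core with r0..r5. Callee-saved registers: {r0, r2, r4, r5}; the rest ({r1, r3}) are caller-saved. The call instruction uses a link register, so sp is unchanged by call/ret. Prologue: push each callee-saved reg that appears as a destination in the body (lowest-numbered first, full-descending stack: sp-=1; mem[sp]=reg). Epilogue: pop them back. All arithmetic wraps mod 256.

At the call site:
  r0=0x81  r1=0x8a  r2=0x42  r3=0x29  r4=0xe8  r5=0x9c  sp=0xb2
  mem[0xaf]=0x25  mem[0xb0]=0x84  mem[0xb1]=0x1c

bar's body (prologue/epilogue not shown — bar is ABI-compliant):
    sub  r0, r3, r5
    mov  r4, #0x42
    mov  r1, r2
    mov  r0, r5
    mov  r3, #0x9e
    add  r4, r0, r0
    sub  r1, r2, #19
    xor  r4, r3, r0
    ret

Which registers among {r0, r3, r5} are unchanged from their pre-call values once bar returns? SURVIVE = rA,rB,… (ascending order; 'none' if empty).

SURVIVE = r0,r5

prologue: push r0 -> mem[0xb1]=0x81, sp=0xb1
prologue: push r4 -> mem[0xb0]=0xe8, sp=0xb0
body[0] sub  r0, r3, r5 -> r0=0x8d
body[1] mov  r4, #0x42 -> r4=0x42
body[2] mov  r1, r2 -> r1=0x42
body[3] mov  r0, r5 -> r0=0x9c
body[4] mov  r3, #0x9e -> r3=0x9e
body[5] add  r4, r0, r0 -> r4=0x38
body[6] sub  r1, r2, #19 -> r1=0x2f
body[7] xor  r4, r3, r0 -> r4=0x02
epilogue: pop r4=0xe8, sp=0xb1
epilogue: pop r0=0x81, sp=0xb2
r0: callee-saved, written=True
r3: caller-saved, written=True
r5: callee-saved, written=False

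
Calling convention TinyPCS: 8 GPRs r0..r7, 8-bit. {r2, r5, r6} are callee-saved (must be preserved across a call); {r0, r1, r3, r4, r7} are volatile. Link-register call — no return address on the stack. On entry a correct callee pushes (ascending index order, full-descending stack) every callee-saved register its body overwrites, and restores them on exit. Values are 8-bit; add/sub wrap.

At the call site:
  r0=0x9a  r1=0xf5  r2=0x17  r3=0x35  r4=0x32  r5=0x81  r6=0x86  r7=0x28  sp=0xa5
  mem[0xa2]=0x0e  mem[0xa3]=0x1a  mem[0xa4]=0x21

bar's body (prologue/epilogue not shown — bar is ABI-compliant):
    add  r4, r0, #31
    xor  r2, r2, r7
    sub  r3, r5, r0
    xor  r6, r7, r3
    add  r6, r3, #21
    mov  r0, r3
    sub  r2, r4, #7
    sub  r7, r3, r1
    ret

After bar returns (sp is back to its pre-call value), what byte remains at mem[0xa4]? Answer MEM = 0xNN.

MEM = 0x17

prologue: push r2 → mem[0xa4]=0x17, sp=0xa4
prologue: push r6 → mem[0xa3]=0x86, sp=0xa3
body[0] add  r4, r0, #31 → r4=0xb9
body[1] xor  r2, r2, r7 → r2=0x3f
body[2] sub  r3, r5, r0 → r3=0xe7
body[3] xor  r6, r7, r3 → r6=0xcf
body[4] add  r6, r3, #21 → r6=0xfc
body[5] mov  r0, r3 → r0=0xe7
body[6] sub  r2, r4, #7 → r2=0xb2
body[7] sub  r7, r3, r1 → r7=0xf2
epilogue: pop r6=0x86, sp=0xa4
epilogue: pop r2=0x17, sp=0xa5
prologue pushed ['r2', 'r6'] at ['0xa4', '0xa3']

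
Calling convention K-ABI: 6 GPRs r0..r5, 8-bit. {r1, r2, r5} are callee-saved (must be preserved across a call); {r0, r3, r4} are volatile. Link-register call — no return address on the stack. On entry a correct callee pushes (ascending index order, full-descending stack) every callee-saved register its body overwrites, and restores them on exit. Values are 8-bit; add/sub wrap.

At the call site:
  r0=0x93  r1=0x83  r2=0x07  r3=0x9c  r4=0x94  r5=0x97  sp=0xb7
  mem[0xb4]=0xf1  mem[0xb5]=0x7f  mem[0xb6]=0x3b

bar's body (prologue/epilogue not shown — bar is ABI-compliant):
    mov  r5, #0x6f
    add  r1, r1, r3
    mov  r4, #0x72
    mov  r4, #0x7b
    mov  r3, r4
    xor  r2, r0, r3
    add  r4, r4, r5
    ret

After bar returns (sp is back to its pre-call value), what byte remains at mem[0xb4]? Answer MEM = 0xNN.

prologue: push r1 → mem[0xb6]=0x83, sp=0xb6
prologue: push r2 → mem[0xb5]=0x07, sp=0xb5
prologue: push r5 → mem[0xb4]=0x97, sp=0xb4
body[0] mov  r5, #0x6f → r5=0x6f
body[1] add  r1, r1, r3 → r1=0x1f
body[2] mov  r4, #0x72 → r4=0x72
body[3] mov  r4, #0x7b → r4=0x7b
body[4] mov  r3, r4 → r3=0x7b
body[5] xor  r2, r0, r3 → r2=0xe8
body[6] add  r4, r4, r5 → r4=0xea
epilogue: pop r5=0x97, sp=0xb5
epilogue: pop r2=0x07, sp=0xb6
epilogue: pop r1=0x83, sp=0xb7
prologue pushed ['r1', 'r2', 'r5'] at ['0xb6', '0xb5', '0xb4']

MEM = 0x97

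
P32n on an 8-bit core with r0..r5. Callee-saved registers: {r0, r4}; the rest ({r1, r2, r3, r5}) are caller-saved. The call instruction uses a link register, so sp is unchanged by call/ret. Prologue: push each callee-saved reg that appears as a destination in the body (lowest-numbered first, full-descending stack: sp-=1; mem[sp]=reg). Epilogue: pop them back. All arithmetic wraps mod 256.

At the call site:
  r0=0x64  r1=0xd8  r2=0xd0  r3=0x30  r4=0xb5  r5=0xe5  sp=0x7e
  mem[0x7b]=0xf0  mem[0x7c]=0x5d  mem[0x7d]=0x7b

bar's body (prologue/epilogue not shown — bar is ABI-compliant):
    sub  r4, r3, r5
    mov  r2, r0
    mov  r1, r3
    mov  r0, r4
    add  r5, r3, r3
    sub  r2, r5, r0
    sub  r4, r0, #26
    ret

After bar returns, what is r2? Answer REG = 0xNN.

REG = 0x15

prologue: push r0 -> mem[0x7d]=0x64, sp=0x7d
prologue: push r4 -> mem[0x7c]=0xb5, sp=0x7c
body[0] sub  r4, r3, r5 -> r4=0x4b
body[1] mov  r2, r0 -> r2=0x64
body[2] mov  r1, r3 -> r1=0x30
body[3] mov  r0, r4 -> r0=0x4b
body[4] add  r5, r3, r3 -> r5=0x60
body[5] sub  r2, r5, r0 -> r2=0x15
body[6] sub  r4, r0, #26 -> r4=0x31
epilogue: pop r4=0xb5, sp=0x7d
epilogue: pop r0=0x64, sp=0x7e
r2 is caller-saved -> body value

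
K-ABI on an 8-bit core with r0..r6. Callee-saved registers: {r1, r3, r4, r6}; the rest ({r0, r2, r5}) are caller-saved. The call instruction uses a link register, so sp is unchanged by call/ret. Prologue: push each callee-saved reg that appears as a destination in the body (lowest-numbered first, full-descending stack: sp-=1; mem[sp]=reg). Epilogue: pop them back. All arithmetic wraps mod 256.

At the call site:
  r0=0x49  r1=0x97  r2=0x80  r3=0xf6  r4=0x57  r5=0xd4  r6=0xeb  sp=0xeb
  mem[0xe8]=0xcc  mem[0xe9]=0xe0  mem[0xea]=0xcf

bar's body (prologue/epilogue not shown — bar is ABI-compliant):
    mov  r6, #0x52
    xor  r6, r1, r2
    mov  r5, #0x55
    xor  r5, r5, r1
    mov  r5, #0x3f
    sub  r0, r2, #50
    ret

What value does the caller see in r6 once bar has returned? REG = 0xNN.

prologue: push r6 -> mem[0xea]=0xeb, sp=0xea
body[0] mov  r6, #0x52 -> r6=0x52
body[1] xor  r6, r1, r2 -> r6=0x17
body[2] mov  r5, #0x55 -> r5=0x55
body[3] xor  r5, r5, r1 -> r5=0xc2
body[4] mov  r5, #0x3f -> r5=0x3f
body[5] sub  r0, r2, #50 -> r0=0x4e
epilogue: pop r6=0xeb, sp=0xeb
r6 is callee-saved -> restored

REG = 0xeb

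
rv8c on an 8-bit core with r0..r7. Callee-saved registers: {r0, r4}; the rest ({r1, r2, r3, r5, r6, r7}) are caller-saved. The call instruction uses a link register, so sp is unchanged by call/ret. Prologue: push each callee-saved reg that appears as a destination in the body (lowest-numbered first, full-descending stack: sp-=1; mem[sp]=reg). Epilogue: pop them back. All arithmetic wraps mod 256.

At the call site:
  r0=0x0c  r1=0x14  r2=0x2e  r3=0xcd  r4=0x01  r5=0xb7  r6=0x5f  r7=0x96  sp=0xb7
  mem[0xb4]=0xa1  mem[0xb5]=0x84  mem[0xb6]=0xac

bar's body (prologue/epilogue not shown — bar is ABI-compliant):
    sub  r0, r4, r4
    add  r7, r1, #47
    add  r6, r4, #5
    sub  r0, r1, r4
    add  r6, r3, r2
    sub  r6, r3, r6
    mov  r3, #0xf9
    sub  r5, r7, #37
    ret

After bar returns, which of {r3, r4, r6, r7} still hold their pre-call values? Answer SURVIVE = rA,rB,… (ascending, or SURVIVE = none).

prologue: push r0 -> mem[0xb6]=0x0c, sp=0xb6
body[0] sub  r0, r4, r4 -> r0=0x00
body[1] add  r7, r1, #47 -> r7=0x43
body[2] add  r6, r4, #5 -> r6=0x06
body[3] sub  r0, r1, r4 -> r0=0x13
body[4] add  r6, r3, r2 -> r6=0xfb
body[5] sub  r6, r3, r6 -> r6=0xd2
body[6] mov  r3, #0xf9 -> r3=0xf9
body[7] sub  r5, r7, #37 -> r5=0x1e
epilogue: pop r0=0x0c, sp=0xb7
r3: caller-saved, written=True
r4: callee-saved, written=False
r6: caller-saved, written=True
r7: caller-saved, written=True

SURVIVE = r4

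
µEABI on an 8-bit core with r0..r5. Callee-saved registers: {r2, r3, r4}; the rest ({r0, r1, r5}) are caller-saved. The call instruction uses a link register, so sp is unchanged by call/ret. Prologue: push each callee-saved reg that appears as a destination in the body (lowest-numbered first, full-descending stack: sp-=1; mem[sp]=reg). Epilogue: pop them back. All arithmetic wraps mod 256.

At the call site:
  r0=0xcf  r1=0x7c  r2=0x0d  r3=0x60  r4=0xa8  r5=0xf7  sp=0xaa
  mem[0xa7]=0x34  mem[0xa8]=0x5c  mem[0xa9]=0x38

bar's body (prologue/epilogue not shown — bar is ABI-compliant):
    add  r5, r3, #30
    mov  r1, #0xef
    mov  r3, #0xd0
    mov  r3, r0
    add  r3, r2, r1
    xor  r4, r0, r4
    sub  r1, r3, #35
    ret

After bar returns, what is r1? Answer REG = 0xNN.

REG = 0xd9

prologue: push r3 → mem[0xa9]=0x60, sp=0xa9
prologue: push r4 → mem[0xa8]=0xa8, sp=0xa8
body[0] add  r5, r3, #30 → r5=0x7e
body[1] mov  r1, #0xef → r1=0xef
body[2] mov  r3, #0xd0 → r3=0xd0
body[3] mov  r3, r0 → r3=0xcf
body[4] add  r3, r2, r1 → r3=0xfc
body[5] xor  r4, r0, r4 → r4=0x67
body[6] sub  r1, r3, #35 → r1=0xd9
epilogue: pop r4=0xa8, sp=0xa9
epilogue: pop r3=0x60, sp=0xaa
r1 is caller-saved → body value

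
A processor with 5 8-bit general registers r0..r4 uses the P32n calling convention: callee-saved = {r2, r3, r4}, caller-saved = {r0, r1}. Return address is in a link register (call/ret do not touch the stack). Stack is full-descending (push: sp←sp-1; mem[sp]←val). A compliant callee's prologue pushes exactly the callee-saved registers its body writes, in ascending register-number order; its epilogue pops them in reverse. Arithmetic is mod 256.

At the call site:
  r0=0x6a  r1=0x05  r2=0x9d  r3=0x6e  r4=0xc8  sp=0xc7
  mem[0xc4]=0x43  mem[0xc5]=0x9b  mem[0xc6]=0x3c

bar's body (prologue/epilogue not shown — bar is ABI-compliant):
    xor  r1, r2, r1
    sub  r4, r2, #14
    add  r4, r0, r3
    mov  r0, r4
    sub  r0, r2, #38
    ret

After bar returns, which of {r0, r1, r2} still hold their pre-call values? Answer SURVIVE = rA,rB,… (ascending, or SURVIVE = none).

SURVIVE = r2

prologue: push r4 -> mem[0xc6]=0xc8, sp=0xc6
body[0] xor  r1, r2, r1 -> r1=0x98
body[1] sub  r4, r2, #14 -> r4=0x8f
body[2] add  r4, r0, r3 -> r4=0xd8
body[3] mov  r0, r4 -> r0=0xd8
body[4] sub  r0, r2, #38 -> r0=0x77
epilogue: pop r4=0xc8, sp=0xc7
r0: caller-saved, written=True
r1: caller-saved, written=True
r2: callee-saved, written=False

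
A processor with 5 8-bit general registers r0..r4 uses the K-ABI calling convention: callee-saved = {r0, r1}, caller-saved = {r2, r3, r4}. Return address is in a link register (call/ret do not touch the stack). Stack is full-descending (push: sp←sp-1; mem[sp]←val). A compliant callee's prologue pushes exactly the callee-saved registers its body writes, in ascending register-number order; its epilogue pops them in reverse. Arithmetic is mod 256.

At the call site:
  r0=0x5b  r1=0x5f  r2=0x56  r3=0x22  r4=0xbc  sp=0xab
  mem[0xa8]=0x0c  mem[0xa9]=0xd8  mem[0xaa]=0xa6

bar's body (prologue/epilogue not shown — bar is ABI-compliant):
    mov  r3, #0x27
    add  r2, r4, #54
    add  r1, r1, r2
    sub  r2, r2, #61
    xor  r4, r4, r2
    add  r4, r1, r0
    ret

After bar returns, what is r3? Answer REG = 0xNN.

prologue: push r1 -> mem[0xaa]=0x5f, sp=0xaa
body[0] mov  r3, #0x27 -> r3=0x27
body[1] add  r2, r4, #54 -> r2=0xf2
body[2] add  r1, r1, r2 -> r1=0x51
body[3] sub  r2, r2, #61 -> r2=0xb5
body[4] xor  r4, r4, r2 -> r4=0x09
body[5] add  r4, r1, r0 -> r4=0xac
epilogue: pop r1=0x5f, sp=0xab
r3 is caller-saved -> body value

REG = 0x27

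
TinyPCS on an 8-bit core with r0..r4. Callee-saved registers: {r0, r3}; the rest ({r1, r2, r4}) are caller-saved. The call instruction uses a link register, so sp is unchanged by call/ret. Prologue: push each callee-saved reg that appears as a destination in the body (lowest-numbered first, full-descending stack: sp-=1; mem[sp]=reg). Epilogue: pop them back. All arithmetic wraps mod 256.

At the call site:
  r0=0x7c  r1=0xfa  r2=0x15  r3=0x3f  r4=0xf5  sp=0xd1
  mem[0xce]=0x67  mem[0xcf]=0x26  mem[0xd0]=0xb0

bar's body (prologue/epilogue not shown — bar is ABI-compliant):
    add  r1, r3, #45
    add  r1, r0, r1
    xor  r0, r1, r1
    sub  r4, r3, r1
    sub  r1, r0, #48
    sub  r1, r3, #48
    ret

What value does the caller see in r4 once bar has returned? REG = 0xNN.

REG = 0x57

prologue: push r0 → mem[0xd0]=0x7c, sp=0xd0
body[0] add  r1, r3, #45 → r1=0x6c
body[1] add  r1, r0, r1 → r1=0xe8
body[2] xor  r0, r1, r1 → r0=0x00
body[3] sub  r4, r3, r1 → r4=0x57
body[4] sub  r1, r0, #48 → r1=0xd0
body[5] sub  r1, r3, #48 → r1=0x0f
epilogue: pop r0=0x7c, sp=0xd1
r4 is caller-saved → body value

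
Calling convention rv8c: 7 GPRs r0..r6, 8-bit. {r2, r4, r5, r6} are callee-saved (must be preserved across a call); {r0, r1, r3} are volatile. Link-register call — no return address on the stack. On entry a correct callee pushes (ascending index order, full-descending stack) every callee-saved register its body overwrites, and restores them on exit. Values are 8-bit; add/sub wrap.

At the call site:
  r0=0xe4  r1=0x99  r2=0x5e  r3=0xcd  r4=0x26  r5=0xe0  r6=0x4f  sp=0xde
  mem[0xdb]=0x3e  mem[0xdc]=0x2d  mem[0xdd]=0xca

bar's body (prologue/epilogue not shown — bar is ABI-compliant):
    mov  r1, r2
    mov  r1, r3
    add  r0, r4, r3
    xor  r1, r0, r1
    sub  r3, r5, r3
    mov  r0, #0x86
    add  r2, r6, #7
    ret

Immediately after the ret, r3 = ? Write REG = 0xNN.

REG = 0x13

prologue: push r2 → mem[0xdd]=0x5e, sp=0xdd
body[0] mov  r1, r2 → r1=0x5e
body[1] mov  r1, r3 → r1=0xcd
body[2] add  r0, r4, r3 → r0=0xf3
body[3] xor  r1, r0, r1 → r1=0x3e
body[4] sub  r3, r5, r3 → r3=0x13
body[5] mov  r0, #0x86 → r0=0x86
body[6] add  r2, r6, #7 → r2=0x56
epilogue: pop r2=0x5e, sp=0xde
r3 is caller-saved → body value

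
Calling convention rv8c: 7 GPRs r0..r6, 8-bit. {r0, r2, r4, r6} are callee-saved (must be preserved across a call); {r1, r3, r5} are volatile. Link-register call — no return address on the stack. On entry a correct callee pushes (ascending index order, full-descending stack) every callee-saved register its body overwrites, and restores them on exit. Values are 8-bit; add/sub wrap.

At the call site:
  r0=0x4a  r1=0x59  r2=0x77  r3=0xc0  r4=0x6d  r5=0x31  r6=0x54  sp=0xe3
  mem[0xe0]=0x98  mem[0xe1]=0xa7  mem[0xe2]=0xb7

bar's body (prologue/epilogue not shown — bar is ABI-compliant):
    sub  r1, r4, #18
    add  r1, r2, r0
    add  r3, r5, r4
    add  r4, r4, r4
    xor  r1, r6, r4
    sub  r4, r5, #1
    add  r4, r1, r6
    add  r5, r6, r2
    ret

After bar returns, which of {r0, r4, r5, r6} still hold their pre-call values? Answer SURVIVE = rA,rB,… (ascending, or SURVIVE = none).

prologue: push r4 → mem[0xe2]=0x6d, sp=0xe2
body[0] sub  r1, r4, #18 → r1=0x5b
body[1] add  r1, r2, r0 → r1=0xc1
body[2] add  r3, r5, r4 → r3=0x9e
body[3] add  r4, r4, r4 → r4=0xda
body[4] xor  r1, r6, r4 → r1=0x8e
body[5] sub  r4, r5, #1 → r4=0x30
body[6] add  r4, r1, r6 → r4=0xe2
body[7] add  r5, r6, r2 → r5=0xcb
epilogue: pop r4=0x6d, sp=0xe3
r0: callee-saved, written=False
r4: callee-saved, written=True
r5: caller-saved, written=True
r6: callee-saved, written=False

SURVIVE = r0,r4,r6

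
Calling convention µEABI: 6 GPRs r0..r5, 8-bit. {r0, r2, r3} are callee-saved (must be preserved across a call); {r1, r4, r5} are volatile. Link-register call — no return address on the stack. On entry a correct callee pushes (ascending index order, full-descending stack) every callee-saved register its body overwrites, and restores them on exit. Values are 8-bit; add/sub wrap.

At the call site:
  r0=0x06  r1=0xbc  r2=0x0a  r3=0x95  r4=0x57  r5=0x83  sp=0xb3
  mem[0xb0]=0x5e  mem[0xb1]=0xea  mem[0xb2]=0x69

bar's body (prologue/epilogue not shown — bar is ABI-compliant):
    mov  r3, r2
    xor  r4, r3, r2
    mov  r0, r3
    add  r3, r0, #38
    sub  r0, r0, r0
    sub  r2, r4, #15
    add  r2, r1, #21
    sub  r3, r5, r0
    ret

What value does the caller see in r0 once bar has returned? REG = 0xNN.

REG = 0x06

prologue: push r0 → mem[0xb2]=0x06, sp=0xb2
prologue: push r2 → mem[0xb1]=0x0a, sp=0xb1
prologue: push r3 → mem[0xb0]=0x95, sp=0xb0
body[0] mov  r3, r2 → r3=0x0a
body[1] xor  r4, r3, r2 → r4=0x00
body[2] mov  r0, r3 → r0=0x0a
body[3] add  r3, r0, #38 → r3=0x30
body[4] sub  r0, r0, r0 → r0=0x00
body[5] sub  r2, r4, #15 → r2=0xf1
body[6] add  r2, r1, #21 → r2=0xd1
body[7] sub  r3, r5, r0 → r3=0x83
epilogue: pop r3=0x95, sp=0xb1
epilogue: pop r2=0x0a, sp=0xb2
epilogue: pop r0=0x06, sp=0xb3
r0 is callee-saved → restored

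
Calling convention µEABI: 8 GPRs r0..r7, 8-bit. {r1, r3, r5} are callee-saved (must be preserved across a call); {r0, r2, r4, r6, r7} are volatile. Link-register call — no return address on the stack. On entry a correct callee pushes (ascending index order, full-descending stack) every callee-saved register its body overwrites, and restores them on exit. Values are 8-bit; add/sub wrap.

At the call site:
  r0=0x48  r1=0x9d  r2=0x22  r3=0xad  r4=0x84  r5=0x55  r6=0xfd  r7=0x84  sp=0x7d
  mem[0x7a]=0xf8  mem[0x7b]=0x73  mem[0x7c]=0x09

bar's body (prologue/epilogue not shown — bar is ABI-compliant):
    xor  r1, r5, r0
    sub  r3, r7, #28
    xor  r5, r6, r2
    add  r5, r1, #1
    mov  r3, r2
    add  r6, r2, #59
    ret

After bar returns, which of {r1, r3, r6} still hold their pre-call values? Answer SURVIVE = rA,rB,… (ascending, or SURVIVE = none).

SURVIVE = r1,r3

prologue: push r1 → mem[0x7c]=0x9d, sp=0x7c
prologue: push r3 → mem[0x7b]=0xad, sp=0x7b
prologue: push r5 → mem[0x7a]=0x55, sp=0x7a
body[0] xor  r1, r5, r0 → r1=0x1d
body[1] sub  r3, r7, #28 → r3=0x68
body[2] xor  r5, r6, r2 → r5=0xdf
body[3] add  r5, r1, #1 → r5=0x1e
body[4] mov  r3, r2 → r3=0x22
body[5] add  r6, r2, #59 → r6=0x5d
epilogue: pop r5=0x55, sp=0x7b
epilogue: pop r3=0xad, sp=0x7c
epilogue: pop r1=0x9d, sp=0x7d
r1: callee-saved, written=True
r3: callee-saved, written=True
r6: caller-saved, written=True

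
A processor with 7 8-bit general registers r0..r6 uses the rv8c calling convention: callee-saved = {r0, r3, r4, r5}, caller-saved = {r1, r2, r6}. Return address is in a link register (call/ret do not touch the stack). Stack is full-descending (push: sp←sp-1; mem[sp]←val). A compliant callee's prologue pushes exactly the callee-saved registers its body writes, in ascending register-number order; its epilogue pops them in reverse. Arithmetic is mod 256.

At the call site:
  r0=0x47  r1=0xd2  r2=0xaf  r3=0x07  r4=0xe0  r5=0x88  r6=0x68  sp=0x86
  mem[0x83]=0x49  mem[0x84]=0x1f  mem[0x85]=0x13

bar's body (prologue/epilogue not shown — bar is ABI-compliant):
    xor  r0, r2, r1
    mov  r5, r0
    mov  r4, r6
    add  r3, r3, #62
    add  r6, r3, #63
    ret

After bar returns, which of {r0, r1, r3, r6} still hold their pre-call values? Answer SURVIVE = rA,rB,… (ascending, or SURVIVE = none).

prologue: push r0 → mem[0x85]=0x47, sp=0x85
prologue: push r3 → mem[0x84]=0x07, sp=0x84
prologue: push r4 → mem[0x83]=0xe0, sp=0x83
prologue: push r5 → mem[0x82]=0x88, sp=0x82
body[0] xor  r0, r2, r1 → r0=0x7d
body[1] mov  r5, r0 → r5=0x7d
body[2] mov  r4, r6 → r4=0x68
body[3] add  r3, r3, #62 → r3=0x45
body[4] add  r6, r3, #63 → r6=0x84
epilogue: pop r5=0x88, sp=0x83
epilogue: pop r4=0xe0, sp=0x84
epilogue: pop r3=0x07, sp=0x85
epilogue: pop r0=0x47, sp=0x86
r0: callee-saved, written=True
r1: caller-saved, written=False
r3: callee-saved, written=True
r6: caller-saved, written=True

SURVIVE = r0,r1,r3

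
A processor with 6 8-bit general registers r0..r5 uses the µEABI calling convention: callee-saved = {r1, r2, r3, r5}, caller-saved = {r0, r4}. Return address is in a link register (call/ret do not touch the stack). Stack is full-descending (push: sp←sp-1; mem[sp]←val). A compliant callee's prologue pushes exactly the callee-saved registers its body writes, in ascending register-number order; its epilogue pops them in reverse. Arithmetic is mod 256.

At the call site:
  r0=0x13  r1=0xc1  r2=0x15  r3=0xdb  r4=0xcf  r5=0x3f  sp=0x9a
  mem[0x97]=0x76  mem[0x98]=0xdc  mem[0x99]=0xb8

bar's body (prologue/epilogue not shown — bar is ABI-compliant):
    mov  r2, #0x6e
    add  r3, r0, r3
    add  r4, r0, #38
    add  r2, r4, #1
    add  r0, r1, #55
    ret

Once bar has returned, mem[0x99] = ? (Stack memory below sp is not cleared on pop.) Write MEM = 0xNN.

MEM = 0x15

prologue: push r2 -> mem[0x99]=0x15, sp=0x99
prologue: push r3 -> mem[0x98]=0xdb, sp=0x98
body[0] mov  r2, #0x6e -> r2=0x6e
body[1] add  r3, r0, r3 -> r3=0xee
body[2] add  r4, r0, #38 -> r4=0x39
body[3] add  r2, r4, #1 -> r2=0x3a
body[4] add  r0, r1, #55 -> r0=0xf8
epilogue: pop r3=0xdb, sp=0x99
epilogue: pop r2=0x15, sp=0x9a
prologue pushed ['r2', 'r3'] at ['0x99', '0x98']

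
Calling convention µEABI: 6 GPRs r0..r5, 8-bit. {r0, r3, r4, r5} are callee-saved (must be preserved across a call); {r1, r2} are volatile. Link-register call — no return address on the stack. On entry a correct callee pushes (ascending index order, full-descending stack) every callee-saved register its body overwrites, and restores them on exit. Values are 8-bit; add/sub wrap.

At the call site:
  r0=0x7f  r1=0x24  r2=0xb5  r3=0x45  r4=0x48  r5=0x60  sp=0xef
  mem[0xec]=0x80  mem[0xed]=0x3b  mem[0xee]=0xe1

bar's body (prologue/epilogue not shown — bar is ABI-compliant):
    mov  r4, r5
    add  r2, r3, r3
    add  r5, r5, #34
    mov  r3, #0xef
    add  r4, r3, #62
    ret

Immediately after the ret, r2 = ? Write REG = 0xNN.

REG = 0x8a

prologue: push r3 -> mem[0xee]=0x45, sp=0xee
prologue: push r4 -> mem[0xed]=0x48, sp=0xed
prologue: push r5 -> mem[0xec]=0x60, sp=0xec
body[0] mov  r4, r5 -> r4=0x60
body[1] add  r2, r3, r3 -> r2=0x8a
body[2] add  r5, r5, #34 -> r5=0x82
body[3] mov  r3, #0xef -> r3=0xef
body[4] add  r4, r3, #62 -> r4=0x2d
epilogue: pop r5=0x60, sp=0xed
epilogue: pop r4=0x48, sp=0xee
epilogue: pop r3=0x45, sp=0xef
r2 is caller-saved -> body value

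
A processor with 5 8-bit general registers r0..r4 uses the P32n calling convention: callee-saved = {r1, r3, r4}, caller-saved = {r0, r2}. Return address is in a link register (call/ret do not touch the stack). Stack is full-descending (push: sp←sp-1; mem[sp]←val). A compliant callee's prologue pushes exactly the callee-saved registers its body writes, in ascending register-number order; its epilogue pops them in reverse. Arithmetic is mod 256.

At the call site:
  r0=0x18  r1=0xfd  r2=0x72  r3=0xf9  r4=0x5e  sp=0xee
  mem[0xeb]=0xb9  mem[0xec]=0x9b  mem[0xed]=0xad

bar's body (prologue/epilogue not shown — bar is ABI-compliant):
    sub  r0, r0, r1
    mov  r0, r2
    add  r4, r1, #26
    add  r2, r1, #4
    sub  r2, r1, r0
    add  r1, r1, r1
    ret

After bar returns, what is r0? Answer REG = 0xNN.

prologue: push r1 -> mem[0xed]=0xfd, sp=0xed
prologue: push r4 -> mem[0xec]=0x5e, sp=0xec
body[0] sub  r0, r0, r1 -> r0=0x1b
body[1] mov  r0, r2 -> r0=0x72
body[2] add  r4, r1, #26 -> r4=0x17
body[3] add  r2, r1, #4 -> r2=0x01
body[4] sub  r2, r1, r0 -> r2=0x8b
body[5] add  r1, r1, r1 -> r1=0xfa
epilogue: pop r4=0x5e, sp=0xed
epilogue: pop r1=0xfd, sp=0xee
r0 is caller-saved -> body value

REG = 0x72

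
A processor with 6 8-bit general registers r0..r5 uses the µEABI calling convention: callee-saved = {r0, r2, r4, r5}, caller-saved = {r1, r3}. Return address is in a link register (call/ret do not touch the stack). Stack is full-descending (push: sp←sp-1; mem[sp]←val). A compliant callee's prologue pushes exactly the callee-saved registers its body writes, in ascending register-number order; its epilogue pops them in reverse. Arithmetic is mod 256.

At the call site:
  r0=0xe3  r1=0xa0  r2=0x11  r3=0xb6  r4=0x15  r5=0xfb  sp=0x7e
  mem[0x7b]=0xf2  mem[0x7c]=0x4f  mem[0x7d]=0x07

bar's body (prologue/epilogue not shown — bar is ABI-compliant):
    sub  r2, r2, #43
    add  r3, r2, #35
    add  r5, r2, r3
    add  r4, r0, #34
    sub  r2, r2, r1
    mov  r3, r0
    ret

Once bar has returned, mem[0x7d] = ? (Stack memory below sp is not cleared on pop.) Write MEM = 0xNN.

MEM = 0x11

prologue: push r2 → mem[0x7d]=0x11, sp=0x7d
prologue: push r4 → mem[0x7c]=0x15, sp=0x7c
prologue: push r5 → mem[0x7b]=0xfb, sp=0x7b
body[0] sub  r2, r2, #43 → r2=0xe6
body[1] add  r3, r2, #35 → r3=0x09
body[2] add  r5, r2, r3 → r5=0xef
body[3] add  r4, r0, #34 → r4=0x05
body[4] sub  r2, r2, r1 → r2=0x46
body[5] mov  r3, r0 → r3=0xe3
epilogue: pop r5=0xfb, sp=0x7c
epilogue: pop r4=0x15, sp=0x7d
epilogue: pop r2=0x11, sp=0x7e
prologue pushed ['r2', 'r4', 'r5'] at ['0x7d', '0x7c', '0x7b']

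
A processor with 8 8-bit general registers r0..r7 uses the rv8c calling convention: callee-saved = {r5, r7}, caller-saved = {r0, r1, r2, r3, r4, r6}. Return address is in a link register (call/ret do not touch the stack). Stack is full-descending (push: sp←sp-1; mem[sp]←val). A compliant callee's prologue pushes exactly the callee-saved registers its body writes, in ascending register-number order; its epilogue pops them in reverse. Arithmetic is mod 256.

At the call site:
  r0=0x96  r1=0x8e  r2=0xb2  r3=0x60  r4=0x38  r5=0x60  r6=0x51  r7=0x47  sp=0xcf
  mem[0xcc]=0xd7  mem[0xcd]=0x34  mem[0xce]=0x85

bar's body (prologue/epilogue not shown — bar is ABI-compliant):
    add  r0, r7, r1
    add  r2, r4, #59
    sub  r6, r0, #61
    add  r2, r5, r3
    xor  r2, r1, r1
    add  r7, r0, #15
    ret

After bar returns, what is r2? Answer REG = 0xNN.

prologue: push r7 → mem[0xce]=0x47, sp=0xce
body[0] add  r0, r7, r1 → r0=0xd5
body[1] add  r2, r4, #59 → r2=0x73
body[2] sub  r6, r0, #61 → r6=0x98
body[3] add  r2, r5, r3 → r2=0xc0
body[4] xor  r2, r1, r1 → r2=0x00
body[5] add  r7, r0, #15 → r7=0xe4
epilogue: pop r7=0x47, sp=0xcf
r2 is caller-saved → body value

REG = 0x00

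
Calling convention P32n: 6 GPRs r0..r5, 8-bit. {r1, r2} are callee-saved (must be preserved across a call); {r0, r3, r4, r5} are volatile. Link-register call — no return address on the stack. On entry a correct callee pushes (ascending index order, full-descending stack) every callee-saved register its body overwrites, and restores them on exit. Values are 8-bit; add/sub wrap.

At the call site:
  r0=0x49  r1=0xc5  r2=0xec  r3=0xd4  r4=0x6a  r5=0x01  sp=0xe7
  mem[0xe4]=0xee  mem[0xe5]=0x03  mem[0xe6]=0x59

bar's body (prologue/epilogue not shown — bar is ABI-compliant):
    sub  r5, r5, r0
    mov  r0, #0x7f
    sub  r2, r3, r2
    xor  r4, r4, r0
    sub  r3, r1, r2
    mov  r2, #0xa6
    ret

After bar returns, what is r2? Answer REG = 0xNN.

REG = 0xec

prologue: push r2 -> mem[0xe6]=0xec, sp=0xe6
body[0] sub  r5, r5, r0 -> r5=0xb8
body[1] mov  r0, #0x7f -> r0=0x7f
body[2] sub  r2, r3, r2 -> r2=0xe8
body[3] xor  r4, r4, r0 -> r4=0x15
body[4] sub  r3, r1, r2 -> r3=0xdd
body[5] mov  r2, #0xa6 -> r2=0xa6
epilogue: pop r2=0xec, sp=0xe7
r2 is callee-saved -> restored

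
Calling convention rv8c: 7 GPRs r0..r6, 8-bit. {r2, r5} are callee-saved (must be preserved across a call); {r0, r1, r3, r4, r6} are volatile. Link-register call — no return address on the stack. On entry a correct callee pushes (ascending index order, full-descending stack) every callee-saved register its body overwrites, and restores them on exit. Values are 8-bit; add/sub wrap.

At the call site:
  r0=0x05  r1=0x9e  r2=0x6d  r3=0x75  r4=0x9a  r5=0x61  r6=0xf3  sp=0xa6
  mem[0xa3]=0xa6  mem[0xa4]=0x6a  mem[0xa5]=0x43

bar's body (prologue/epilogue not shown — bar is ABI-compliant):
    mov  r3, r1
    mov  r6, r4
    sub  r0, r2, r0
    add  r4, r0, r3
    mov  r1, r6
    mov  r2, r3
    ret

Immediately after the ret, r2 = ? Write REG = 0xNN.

REG = 0x6d

prologue: push r2 → mem[0xa5]=0x6d, sp=0xa5
body[0] mov  r3, r1 → r3=0x9e
body[1] mov  r6, r4 → r6=0x9a
body[2] sub  r0, r2, r0 → r0=0x68
body[3] add  r4, r0, r3 → r4=0x06
body[4] mov  r1, r6 → r1=0x9a
body[5] mov  r2, r3 → r2=0x9e
epilogue: pop r2=0x6d, sp=0xa6
r2 is callee-saved → restored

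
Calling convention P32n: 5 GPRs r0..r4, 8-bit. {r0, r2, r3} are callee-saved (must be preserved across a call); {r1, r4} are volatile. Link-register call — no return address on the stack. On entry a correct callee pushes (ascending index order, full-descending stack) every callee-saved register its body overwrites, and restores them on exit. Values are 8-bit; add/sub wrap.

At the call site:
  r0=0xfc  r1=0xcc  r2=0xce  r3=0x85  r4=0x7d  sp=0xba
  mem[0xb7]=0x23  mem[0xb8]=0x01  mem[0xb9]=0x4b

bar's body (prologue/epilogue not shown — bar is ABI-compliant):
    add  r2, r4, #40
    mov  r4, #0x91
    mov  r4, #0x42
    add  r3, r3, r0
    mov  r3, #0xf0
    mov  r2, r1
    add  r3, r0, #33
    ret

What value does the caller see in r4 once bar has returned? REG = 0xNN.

prologue: push r2 → mem[0xb9]=0xce, sp=0xb9
prologue: push r3 → mem[0xb8]=0x85, sp=0xb8
body[0] add  r2, r4, #40 → r2=0xa5
body[1] mov  r4, #0x91 → r4=0x91
body[2] mov  r4, #0x42 → r4=0x42
body[3] add  r3, r3, r0 → r3=0x81
body[4] mov  r3, #0xf0 → r3=0xf0
body[5] mov  r2, r1 → r2=0xcc
body[6] add  r3, r0, #33 → r3=0x1d
epilogue: pop r3=0x85, sp=0xb9
epilogue: pop r2=0xce, sp=0xba
r4 is caller-saved → body value

REG = 0x42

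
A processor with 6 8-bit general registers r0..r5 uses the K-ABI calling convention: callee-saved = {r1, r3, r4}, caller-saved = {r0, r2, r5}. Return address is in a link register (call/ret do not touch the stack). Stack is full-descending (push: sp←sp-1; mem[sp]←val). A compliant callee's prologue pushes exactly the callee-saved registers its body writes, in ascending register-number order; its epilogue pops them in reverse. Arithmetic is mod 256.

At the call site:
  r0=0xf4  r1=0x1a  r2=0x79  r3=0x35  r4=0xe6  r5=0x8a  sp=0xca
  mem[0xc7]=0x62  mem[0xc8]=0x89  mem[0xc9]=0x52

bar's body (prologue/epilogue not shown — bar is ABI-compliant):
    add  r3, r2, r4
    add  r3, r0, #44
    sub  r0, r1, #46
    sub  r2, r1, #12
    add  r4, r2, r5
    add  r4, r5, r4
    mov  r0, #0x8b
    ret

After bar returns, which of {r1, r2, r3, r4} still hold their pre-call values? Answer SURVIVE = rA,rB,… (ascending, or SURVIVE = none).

SURVIVE = r1,r3,r4

prologue: push r3 → mem[0xc9]=0x35, sp=0xc9
prologue: push r4 → mem[0xc8]=0xe6, sp=0xc8
body[0] add  r3, r2, r4 → r3=0x5f
body[1] add  r3, r0, #44 → r3=0x20
body[2] sub  r0, r1, #46 → r0=0xec
body[3] sub  r2, r1, #12 → r2=0x0e
body[4] add  r4, r2, r5 → r4=0x98
body[5] add  r4, r5, r4 → r4=0x22
body[6] mov  r0, #0x8b → r0=0x8b
epilogue: pop r4=0xe6, sp=0xc9
epilogue: pop r3=0x35, sp=0xca
r1: callee-saved, written=False
r2: caller-saved, written=True
r3: callee-saved, written=True
r4: callee-saved, written=True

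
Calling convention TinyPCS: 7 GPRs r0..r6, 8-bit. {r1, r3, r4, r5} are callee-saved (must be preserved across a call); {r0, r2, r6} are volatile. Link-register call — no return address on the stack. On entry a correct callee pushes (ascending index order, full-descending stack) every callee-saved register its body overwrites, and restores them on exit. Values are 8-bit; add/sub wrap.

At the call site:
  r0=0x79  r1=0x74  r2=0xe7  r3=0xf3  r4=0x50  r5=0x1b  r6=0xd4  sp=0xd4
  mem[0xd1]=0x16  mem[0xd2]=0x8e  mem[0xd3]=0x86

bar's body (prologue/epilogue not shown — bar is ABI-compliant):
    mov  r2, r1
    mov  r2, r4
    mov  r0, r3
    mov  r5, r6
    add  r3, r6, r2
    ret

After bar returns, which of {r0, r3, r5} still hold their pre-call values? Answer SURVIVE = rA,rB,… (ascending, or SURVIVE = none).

prologue: push r3 -> mem[0xd3]=0xf3, sp=0xd3
prologue: push r5 -> mem[0xd2]=0x1b, sp=0xd2
body[0] mov  r2, r1 -> r2=0x74
body[1] mov  r2, r4 -> r2=0x50
body[2] mov  r0, r3 -> r0=0xf3
body[3] mov  r5, r6 -> r5=0xd4
body[4] add  r3, r6, r2 -> r3=0x24
epilogue: pop r5=0x1b, sp=0xd3
epilogue: pop r3=0xf3, sp=0xd4
r0: caller-saved, written=True
r3: callee-saved, written=True
r5: callee-saved, written=True

SURVIVE = r3,r5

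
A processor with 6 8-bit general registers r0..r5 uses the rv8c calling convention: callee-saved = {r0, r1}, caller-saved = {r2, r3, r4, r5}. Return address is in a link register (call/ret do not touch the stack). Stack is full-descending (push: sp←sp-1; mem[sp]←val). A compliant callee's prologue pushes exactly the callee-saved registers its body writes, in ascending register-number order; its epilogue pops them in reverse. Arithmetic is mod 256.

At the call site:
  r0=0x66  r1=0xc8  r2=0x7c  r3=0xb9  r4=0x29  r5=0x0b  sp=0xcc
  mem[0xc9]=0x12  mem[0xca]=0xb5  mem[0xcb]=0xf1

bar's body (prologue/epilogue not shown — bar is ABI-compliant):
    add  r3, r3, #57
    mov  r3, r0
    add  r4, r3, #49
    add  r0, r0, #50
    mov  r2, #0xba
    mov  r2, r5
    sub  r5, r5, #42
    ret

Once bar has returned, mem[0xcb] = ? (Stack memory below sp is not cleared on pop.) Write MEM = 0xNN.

MEM = 0x66

prologue: push r0 -> mem[0xcb]=0x66, sp=0xcb
body[0] add  r3, r3, #57 -> r3=0xf2
body[1] mov  r3, r0 -> r3=0x66
body[2] add  r4, r3, #49 -> r4=0x97
body[3] add  r0, r0, #50 -> r0=0x98
body[4] mov  r2, #0xba -> r2=0xba
body[5] mov  r2, r5 -> r2=0x0b
body[6] sub  r5, r5, #42 -> r5=0xe1
epilogue: pop r0=0x66, sp=0xcc
prologue pushed ['r0'] at ['0xcb']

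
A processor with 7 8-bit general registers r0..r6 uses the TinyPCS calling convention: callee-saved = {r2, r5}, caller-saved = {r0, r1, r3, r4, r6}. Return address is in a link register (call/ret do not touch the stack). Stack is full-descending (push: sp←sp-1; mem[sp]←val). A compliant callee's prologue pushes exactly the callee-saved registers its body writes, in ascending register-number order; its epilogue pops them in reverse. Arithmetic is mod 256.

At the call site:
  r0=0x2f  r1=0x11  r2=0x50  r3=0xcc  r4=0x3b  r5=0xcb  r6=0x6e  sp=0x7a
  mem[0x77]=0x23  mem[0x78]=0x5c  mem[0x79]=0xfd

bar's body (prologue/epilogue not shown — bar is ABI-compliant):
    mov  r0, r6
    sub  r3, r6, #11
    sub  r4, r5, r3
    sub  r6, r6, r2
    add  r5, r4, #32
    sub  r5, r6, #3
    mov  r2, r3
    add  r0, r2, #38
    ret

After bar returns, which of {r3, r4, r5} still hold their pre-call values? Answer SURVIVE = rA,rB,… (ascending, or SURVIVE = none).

prologue: push r2 → mem[0x79]=0x50, sp=0x79
prologue: push r5 → mem[0x78]=0xcb, sp=0x78
body[0] mov  r0, r6 → r0=0x6e
body[1] sub  r3, r6, #11 → r3=0x63
body[2] sub  r4, r5, r3 → r4=0x68
body[3] sub  r6, r6, r2 → r6=0x1e
body[4] add  r5, r4, #32 → r5=0x88
body[5] sub  r5, r6, #3 → r5=0x1b
body[6] mov  r2, r3 → r2=0x63
body[7] add  r0, r2, #38 → r0=0x89
epilogue: pop r5=0xcb, sp=0x79
epilogue: pop r2=0x50, sp=0x7a
r3: caller-saved, written=True
r4: caller-saved, written=True
r5: callee-saved, written=True

SURVIVE = r5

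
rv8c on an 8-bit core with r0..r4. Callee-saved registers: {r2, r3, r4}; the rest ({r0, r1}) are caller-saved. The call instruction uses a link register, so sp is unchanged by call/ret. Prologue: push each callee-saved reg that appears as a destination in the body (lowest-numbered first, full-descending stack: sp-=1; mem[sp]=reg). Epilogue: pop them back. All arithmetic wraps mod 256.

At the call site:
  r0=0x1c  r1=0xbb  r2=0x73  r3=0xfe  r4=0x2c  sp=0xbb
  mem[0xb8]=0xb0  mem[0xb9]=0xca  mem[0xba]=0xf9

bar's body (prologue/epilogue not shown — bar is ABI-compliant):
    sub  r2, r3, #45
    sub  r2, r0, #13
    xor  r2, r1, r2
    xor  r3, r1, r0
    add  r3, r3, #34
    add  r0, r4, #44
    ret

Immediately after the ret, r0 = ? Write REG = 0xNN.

prologue: push r2 -> mem[0xba]=0x73, sp=0xba
prologue: push r3 -> mem[0xb9]=0xfe, sp=0xb9
body[0] sub  r2, r3, #45 -> r2=0xd1
body[1] sub  r2, r0, #13 -> r2=0x0f
body[2] xor  r2, r1, r2 -> r2=0xb4
body[3] xor  r3, r1, r0 -> r3=0xa7
body[4] add  r3, r3, #34 -> r3=0xc9
body[5] add  r0, r4, #44 -> r0=0x58
epilogue: pop r3=0xfe, sp=0xba
epilogue: pop r2=0x73, sp=0xbb
r0 is caller-saved -> body value

REG = 0x58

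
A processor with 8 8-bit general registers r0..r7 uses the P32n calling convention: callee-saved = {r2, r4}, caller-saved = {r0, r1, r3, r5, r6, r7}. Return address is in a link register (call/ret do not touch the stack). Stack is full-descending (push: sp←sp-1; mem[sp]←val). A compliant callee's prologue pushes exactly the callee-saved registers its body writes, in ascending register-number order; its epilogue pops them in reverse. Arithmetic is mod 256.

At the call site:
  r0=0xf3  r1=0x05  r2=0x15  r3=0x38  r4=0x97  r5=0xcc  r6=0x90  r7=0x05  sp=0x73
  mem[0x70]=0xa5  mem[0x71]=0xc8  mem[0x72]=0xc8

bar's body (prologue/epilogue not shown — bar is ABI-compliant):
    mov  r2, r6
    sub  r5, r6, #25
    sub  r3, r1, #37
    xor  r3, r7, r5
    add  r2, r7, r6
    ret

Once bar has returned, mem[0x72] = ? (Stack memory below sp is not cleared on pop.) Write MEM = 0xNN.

prologue: push r2 → mem[0x72]=0x15, sp=0x72
body[0] mov  r2, r6 → r2=0x90
body[1] sub  r5, r6, #25 → r5=0x77
body[2] sub  r3, r1, #37 → r3=0xe0
body[3] xor  r3, r7, r5 → r3=0x72
body[4] add  r2, r7, r6 → r2=0x95
epilogue: pop r2=0x15, sp=0x73
prologue pushed ['r2'] at ['0x72']

MEM = 0x15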